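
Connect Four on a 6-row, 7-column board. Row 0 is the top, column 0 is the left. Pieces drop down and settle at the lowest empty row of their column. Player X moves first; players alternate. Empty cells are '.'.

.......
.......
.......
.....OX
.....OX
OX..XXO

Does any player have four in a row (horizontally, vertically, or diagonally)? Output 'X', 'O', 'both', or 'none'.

none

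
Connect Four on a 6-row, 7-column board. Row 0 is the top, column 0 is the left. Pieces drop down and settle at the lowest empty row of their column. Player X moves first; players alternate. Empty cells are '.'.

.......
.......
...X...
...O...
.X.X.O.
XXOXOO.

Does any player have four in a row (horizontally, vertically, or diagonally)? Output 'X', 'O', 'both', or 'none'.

none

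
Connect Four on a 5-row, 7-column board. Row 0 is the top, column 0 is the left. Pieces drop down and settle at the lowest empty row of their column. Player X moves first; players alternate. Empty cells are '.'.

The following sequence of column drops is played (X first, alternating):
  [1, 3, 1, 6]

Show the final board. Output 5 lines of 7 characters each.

Answer: .......
.......
.......
.X.....
.X.O..O

Derivation:
Move 1: X drops in col 1, lands at row 4
Move 2: O drops in col 3, lands at row 4
Move 3: X drops in col 1, lands at row 3
Move 4: O drops in col 6, lands at row 4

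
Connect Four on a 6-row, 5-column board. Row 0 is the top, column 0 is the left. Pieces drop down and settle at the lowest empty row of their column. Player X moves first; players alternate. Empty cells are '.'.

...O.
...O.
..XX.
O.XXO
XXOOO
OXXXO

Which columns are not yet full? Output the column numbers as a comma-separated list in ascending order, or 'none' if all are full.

Answer: 0,1,2,4

Derivation:
col 0: top cell = '.' → open
col 1: top cell = '.' → open
col 2: top cell = '.' → open
col 3: top cell = 'O' → FULL
col 4: top cell = '.' → open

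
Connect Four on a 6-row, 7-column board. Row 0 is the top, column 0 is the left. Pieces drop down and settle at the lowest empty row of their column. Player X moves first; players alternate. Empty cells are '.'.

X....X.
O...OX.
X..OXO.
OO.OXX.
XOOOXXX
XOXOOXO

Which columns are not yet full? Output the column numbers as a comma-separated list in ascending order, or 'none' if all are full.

Answer: 1,2,3,4,6

Derivation:
col 0: top cell = 'X' → FULL
col 1: top cell = '.' → open
col 2: top cell = '.' → open
col 3: top cell = '.' → open
col 4: top cell = '.' → open
col 5: top cell = 'X' → FULL
col 6: top cell = '.' → open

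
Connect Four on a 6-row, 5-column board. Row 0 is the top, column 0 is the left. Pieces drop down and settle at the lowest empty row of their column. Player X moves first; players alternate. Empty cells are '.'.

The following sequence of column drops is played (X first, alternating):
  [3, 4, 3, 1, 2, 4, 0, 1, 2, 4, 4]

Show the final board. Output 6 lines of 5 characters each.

Answer: .....
.....
....X
....O
.OXXO
XOXXO

Derivation:
Move 1: X drops in col 3, lands at row 5
Move 2: O drops in col 4, lands at row 5
Move 3: X drops in col 3, lands at row 4
Move 4: O drops in col 1, lands at row 5
Move 5: X drops in col 2, lands at row 5
Move 6: O drops in col 4, lands at row 4
Move 7: X drops in col 0, lands at row 5
Move 8: O drops in col 1, lands at row 4
Move 9: X drops in col 2, lands at row 4
Move 10: O drops in col 4, lands at row 3
Move 11: X drops in col 4, lands at row 2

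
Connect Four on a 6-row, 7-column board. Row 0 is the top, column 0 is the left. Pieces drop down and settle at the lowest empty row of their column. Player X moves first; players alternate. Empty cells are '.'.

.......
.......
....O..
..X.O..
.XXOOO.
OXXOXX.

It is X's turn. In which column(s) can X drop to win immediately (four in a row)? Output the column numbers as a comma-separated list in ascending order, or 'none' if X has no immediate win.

Answer: 2

Derivation:
col 0: drop X → no win
col 1: drop X → no win
col 2: drop X → WIN!
col 3: drop X → no win
col 4: drop X → no win
col 5: drop X → no win
col 6: drop X → no win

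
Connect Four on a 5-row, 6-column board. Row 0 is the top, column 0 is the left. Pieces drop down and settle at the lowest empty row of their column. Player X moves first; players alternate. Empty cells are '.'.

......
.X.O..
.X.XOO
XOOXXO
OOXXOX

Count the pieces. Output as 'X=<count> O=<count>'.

X=9 O=9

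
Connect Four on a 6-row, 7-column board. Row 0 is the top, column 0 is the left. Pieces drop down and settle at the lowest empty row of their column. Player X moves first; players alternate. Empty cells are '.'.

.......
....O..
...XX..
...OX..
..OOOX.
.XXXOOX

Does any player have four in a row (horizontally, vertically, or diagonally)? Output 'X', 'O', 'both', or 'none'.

X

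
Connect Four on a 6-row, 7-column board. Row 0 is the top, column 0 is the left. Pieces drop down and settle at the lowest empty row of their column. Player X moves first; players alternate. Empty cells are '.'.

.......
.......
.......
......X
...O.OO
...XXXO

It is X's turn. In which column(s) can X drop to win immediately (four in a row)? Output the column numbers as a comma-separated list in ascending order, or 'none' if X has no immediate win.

Answer: 2

Derivation:
col 0: drop X → no win
col 1: drop X → no win
col 2: drop X → WIN!
col 3: drop X → no win
col 4: drop X → no win
col 5: drop X → no win
col 6: drop X → no win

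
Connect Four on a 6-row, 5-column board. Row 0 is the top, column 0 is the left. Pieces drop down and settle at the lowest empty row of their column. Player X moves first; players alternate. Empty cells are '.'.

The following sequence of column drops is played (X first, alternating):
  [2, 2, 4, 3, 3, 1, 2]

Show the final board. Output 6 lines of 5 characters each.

Answer: .....
.....
.....
..X..
..OX.
.OXOX

Derivation:
Move 1: X drops in col 2, lands at row 5
Move 2: O drops in col 2, lands at row 4
Move 3: X drops in col 4, lands at row 5
Move 4: O drops in col 3, lands at row 5
Move 5: X drops in col 3, lands at row 4
Move 6: O drops in col 1, lands at row 5
Move 7: X drops in col 2, lands at row 3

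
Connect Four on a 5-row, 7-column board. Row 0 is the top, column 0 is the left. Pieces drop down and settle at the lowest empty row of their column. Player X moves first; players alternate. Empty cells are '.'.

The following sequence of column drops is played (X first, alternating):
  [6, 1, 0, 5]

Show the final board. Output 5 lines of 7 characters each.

Move 1: X drops in col 6, lands at row 4
Move 2: O drops in col 1, lands at row 4
Move 3: X drops in col 0, lands at row 4
Move 4: O drops in col 5, lands at row 4

Answer: .......
.......
.......
.......
XO...OX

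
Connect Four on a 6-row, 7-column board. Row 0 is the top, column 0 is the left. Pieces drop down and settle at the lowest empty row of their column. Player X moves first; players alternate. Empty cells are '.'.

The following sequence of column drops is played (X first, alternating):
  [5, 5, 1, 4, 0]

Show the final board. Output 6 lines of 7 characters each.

Move 1: X drops in col 5, lands at row 5
Move 2: O drops in col 5, lands at row 4
Move 3: X drops in col 1, lands at row 5
Move 4: O drops in col 4, lands at row 5
Move 5: X drops in col 0, lands at row 5

Answer: .......
.......
.......
.......
.....O.
XX..OX.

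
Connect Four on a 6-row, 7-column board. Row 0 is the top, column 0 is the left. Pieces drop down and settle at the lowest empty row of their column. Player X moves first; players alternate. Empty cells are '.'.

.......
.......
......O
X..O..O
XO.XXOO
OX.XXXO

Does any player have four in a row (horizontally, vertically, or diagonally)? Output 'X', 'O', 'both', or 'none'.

O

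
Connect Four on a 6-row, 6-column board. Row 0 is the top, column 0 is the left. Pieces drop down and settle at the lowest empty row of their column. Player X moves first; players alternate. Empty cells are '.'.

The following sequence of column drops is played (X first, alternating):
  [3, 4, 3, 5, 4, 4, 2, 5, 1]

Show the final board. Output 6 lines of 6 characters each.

Answer: ......
......
......
....O.
...XXO
.XXXOO

Derivation:
Move 1: X drops in col 3, lands at row 5
Move 2: O drops in col 4, lands at row 5
Move 3: X drops in col 3, lands at row 4
Move 4: O drops in col 5, lands at row 5
Move 5: X drops in col 4, lands at row 4
Move 6: O drops in col 4, lands at row 3
Move 7: X drops in col 2, lands at row 5
Move 8: O drops in col 5, lands at row 4
Move 9: X drops in col 1, lands at row 5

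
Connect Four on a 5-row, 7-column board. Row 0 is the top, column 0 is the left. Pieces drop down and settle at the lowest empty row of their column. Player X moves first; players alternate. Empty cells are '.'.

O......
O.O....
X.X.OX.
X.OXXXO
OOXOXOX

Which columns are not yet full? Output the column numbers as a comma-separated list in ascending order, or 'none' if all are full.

col 0: top cell = 'O' → FULL
col 1: top cell = '.' → open
col 2: top cell = '.' → open
col 3: top cell = '.' → open
col 4: top cell = '.' → open
col 5: top cell = '.' → open
col 6: top cell = '.' → open

Answer: 1,2,3,4,5,6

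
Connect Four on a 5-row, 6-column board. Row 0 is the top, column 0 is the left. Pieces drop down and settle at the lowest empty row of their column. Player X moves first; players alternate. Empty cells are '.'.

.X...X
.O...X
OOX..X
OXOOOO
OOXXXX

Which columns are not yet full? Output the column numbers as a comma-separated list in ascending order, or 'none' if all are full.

col 0: top cell = '.' → open
col 1: top cell = 'X' → FULL
col 2: top cell = '.' → open
col 3: top cell = '.' → open
col 4: top cell = '.' → open
col 5: top cell = 'X' → FULL

Answer: 0,2,3,4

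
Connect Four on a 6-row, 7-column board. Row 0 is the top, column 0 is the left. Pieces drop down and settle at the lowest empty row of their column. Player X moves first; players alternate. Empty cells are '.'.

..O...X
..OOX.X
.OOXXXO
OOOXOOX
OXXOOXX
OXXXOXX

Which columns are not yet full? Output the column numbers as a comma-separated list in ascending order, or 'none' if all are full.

Answer: 0,1,3,4,5

Derivation:
col 0: top cell = '.' → open
col 1: top cell = '.' → open
col 2: top cell = 'O' → FULL
col 3: top cell = '.' → open
col 4: top cell = '.' → open
col 5: top cell = '.' → open
col 6: top cell = 'X' → FULL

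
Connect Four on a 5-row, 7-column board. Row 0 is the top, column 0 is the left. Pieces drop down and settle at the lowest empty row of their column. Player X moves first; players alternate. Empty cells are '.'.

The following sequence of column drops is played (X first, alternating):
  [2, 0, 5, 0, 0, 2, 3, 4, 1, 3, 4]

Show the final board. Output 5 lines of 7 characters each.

Move 1: X drops in col 2, lands at row 4
Move 2: O drops in col 0, lands at row 4
Move 3: X drops in col 5, lands at row 4
Move 4: O drops in col 0, lands at row 3
Move 5: X drops in col 0, lands at row 2
Move 6: O drops in col 2, lands at row 3
Move 7: X drops in col 3, lands at row 4
Move 8: O drops in col 4, lands at row 4
Move 9: X drops in col 1, lands at row 4
Move 10: O drops in col 3, lands at row 3
Move 11: X drops in col 4, lands at row 3

Answer: .......
.......
X......
O.OOX..
OXXXOX.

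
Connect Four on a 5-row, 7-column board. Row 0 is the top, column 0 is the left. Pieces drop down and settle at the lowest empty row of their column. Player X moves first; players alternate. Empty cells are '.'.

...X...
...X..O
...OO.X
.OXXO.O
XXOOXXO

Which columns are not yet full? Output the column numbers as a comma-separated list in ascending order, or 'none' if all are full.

col 0: top cell = '.' → open
col 1: top cell = '.' → open
col 2: top cell = '.' → open
col 3: top cell = 'X' → FULL
col 4: top cell = '.' → open
col 5: top cell = '.' → open
col 6: top cell = '.' → open

Answer: 0,1,2,4,5,6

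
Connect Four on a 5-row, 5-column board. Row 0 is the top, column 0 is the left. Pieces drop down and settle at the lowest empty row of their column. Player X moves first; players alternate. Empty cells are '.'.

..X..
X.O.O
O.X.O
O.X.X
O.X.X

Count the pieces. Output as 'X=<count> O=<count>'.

X=7 O=6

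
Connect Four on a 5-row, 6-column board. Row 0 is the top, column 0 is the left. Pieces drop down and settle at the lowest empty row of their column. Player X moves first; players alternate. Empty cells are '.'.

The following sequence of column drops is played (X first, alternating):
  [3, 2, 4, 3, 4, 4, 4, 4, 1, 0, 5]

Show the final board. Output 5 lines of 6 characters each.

Answer: ....O.
....X.
....O.
...OX.
OXOXXX

Derivation:
Move 1: X drops in col 3, lands at row 4
Move 2: O drops in col 2, lands at row 4
Move 3: X drops in col 4, lands at row 4
Move 4: O drops in col 3, lands at row 3
Move 5: X drops in col 4, lands at row 3
Move 6: O drops in col 4, lands at row 2
Move 7: X drops in col 4, lands at row 1
Move 8: O drops in col 4, lands at row 0
Move 9: X drops in col 1, lands at row 4
Move 10: O drops in col 0, lands at row 4
Move 11: X drops in col 5, lands at row 4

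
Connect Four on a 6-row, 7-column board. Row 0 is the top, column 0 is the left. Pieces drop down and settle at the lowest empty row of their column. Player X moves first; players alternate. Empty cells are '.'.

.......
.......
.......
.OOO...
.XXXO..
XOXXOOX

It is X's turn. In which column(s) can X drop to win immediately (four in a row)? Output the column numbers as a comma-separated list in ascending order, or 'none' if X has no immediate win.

col 0: drop X → WIN!
col 1: drop X → no win
col 2: drop X → no win
col 3: drop X → no win
col 4: drop X → no win
col 5: drop X → no win
col 6: drop X → no win

Answer: 0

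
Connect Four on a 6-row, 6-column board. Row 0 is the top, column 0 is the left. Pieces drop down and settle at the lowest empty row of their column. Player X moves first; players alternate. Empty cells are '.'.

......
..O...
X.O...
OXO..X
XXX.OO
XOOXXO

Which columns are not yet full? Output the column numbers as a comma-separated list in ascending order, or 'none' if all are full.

col 0: top cell = '.' → open
col 1: top cell = '.' → open
col 2: top cell = '.' → open
col 3: top cell = '.' → open
col 4: top cell = '.' → open
col 5: top cell = '.' → open

Answer: 0,1,2,3,4,5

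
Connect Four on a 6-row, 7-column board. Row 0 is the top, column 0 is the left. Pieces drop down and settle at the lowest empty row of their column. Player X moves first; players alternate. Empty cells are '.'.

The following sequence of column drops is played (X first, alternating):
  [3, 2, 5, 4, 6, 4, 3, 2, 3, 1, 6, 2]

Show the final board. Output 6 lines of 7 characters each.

Move 1: X drops in col 3, lands at row 5
Move 2: O drops in col 2, lands at row 5
Move 3: X drops in col 5, lands at row 5
Move 4: O drops in col 4, lands at row 5
Move 5: X drops in col 6, lands at row 5
Move 6: O drops in col 4, lands at row 4
Move 7: X drops in col 3, lands at row 4
Move 8: O drops in col 2, lands at row 4
Move 9: X drops in col 3, lands at row 3
Move 10: O drops in col 1, lands at row 5
Move 11: X drops in col 6, lands at row 4
Move 12: O drops in col 2, lands at row 3

Answer: .......
.......
.......
..OX...
..OXO.X
.OOXOXX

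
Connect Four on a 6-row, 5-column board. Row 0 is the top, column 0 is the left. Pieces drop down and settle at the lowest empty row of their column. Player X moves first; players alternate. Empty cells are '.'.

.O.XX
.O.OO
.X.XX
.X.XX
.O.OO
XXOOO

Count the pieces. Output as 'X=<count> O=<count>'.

X=10 O=10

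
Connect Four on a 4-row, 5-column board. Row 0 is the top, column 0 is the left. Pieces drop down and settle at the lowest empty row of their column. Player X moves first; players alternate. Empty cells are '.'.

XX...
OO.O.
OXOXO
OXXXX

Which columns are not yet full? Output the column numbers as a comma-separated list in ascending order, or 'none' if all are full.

col 0: top cell = 'X' → FULL
col 1: top cell = 'X' → FULL
col 2: top cell = '.' → open
col 3: top cell = '.' → open
col 4: top cell = '.' → open

Answer: 2,3,4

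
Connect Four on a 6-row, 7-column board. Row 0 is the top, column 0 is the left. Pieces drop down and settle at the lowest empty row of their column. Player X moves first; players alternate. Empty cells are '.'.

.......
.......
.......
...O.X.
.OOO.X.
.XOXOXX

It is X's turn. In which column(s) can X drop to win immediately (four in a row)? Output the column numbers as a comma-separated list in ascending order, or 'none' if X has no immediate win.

Answer: 5

Derivation:
col 0: drop X → no win
col 1: drop X → no win
col 2: drop X → no win
col 3: drop X → no win
col 4: drop X → no win
col 5: drop X → WIN!
col 6: drop X → no win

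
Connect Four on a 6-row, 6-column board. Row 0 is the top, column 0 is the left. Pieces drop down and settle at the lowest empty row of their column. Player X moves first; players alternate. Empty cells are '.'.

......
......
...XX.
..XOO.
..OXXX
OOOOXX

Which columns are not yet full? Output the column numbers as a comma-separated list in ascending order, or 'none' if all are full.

Answer: 0,1,2,3,4,5

Derivation:
col 0: top cell = '.' → open
col 1: top cell = '.' → open
col 2: top cell = '.' → open
col 3: top cell = '.' → open
col 4: top cell = '.' → open
col 5: top cell = '.' → open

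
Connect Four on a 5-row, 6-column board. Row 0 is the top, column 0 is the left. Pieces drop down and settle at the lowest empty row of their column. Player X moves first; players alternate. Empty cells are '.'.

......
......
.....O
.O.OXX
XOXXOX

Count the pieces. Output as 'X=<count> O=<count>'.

X=6 O=5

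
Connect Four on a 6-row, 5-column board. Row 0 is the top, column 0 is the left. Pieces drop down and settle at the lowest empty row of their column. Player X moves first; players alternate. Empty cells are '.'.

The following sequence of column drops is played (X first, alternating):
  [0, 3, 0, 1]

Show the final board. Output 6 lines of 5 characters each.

Move 1: X drops in col 0, lands at row 5
Move 2: O drops in col 3, lands at row 5
Move 3: X drops in col 0, lands at row 4
Move 4: O drops in col 1, lands at row 5

Answer: .....
.....
.....
.....
X....
XO.O.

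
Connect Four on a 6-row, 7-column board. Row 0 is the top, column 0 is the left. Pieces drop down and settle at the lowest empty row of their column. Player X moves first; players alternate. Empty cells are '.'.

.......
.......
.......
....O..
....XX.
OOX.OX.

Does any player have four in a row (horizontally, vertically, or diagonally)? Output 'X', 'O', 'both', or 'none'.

none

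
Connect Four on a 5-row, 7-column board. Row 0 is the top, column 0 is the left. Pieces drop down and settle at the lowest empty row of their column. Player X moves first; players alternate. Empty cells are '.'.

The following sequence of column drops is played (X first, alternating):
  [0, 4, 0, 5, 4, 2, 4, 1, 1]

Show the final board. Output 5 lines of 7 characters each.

Move 1: X drops in col 0, lands at row 4
Move 2: O drops in col 4, lands at row 4
Move 3: X drops in col 0, lands at row 3
Move 4: O drops in col 5, lands at row 4
Move 5: X drops in col 4, lands at row 3
Move 6: O drops in col 2, lands at row 4
Move 7: X drops in col 4, lands at row 2
Move 8: O drops in col 1, lands at row 4
Move 9: X drops in col 1, lands at row 3

Answer: .......
.......
....X..
XX..X..
XOO.OO.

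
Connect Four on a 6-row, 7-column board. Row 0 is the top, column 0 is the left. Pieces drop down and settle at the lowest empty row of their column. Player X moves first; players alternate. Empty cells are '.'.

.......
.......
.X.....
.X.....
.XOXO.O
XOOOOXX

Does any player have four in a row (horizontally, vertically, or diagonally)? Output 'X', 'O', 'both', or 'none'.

O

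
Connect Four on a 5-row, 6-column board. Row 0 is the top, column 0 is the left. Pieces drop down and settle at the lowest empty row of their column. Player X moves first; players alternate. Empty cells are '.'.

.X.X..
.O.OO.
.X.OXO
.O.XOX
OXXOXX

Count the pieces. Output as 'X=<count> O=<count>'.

X=10 O=9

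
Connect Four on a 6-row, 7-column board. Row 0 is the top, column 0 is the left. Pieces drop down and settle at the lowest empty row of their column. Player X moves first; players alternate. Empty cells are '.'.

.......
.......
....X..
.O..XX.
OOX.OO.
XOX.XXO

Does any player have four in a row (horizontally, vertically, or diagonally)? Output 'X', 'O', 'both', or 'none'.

none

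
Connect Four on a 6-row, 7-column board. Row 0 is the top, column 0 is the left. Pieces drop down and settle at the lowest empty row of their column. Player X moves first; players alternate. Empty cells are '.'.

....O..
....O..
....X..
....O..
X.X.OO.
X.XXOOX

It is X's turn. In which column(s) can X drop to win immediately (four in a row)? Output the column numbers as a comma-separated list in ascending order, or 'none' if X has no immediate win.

col 0: drop X → no win
col 1: drop X → WIN!
col 2: drop X → no win
col 3: drop X → no win
col 5: drop X → no win
col 6: drop X → no win

Answer: 1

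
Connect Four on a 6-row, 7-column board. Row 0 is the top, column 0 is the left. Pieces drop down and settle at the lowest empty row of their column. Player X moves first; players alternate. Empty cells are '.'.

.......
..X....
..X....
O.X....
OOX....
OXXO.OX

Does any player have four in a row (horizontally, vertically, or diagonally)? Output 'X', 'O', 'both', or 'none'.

X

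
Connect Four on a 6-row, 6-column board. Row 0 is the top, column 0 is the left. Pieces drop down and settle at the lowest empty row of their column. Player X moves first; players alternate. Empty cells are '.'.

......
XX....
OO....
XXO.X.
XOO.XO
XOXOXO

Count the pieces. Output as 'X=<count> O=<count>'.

X=10 O=9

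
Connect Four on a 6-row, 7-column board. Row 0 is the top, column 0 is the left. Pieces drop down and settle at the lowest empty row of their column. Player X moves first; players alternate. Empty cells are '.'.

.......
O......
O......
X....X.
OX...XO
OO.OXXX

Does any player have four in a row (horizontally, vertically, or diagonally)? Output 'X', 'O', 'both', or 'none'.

none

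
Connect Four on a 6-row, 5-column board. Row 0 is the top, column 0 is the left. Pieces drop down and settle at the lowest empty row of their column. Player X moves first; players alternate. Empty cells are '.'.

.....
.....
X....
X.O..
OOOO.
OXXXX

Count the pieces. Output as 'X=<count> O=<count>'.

X=6 O=6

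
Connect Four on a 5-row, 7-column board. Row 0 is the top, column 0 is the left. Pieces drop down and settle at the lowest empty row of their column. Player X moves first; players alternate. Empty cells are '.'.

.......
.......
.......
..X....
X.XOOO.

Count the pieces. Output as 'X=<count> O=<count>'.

X=3 O=3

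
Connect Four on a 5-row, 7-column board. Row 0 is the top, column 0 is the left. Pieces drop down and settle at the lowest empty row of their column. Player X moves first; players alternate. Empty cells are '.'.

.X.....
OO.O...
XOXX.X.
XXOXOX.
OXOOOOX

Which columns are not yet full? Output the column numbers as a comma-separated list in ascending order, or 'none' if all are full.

col 0: top cell = '.' → open
col 1: top cell = 'X' → FULL
col 2: top cell = '.' → open
col 3: top cell = '.' → open
col 4: top cell = '.' → open
col 5: top cell = '.' → open
col 6: top cell = '.' → open

Answer: 0,2,3,4,5,6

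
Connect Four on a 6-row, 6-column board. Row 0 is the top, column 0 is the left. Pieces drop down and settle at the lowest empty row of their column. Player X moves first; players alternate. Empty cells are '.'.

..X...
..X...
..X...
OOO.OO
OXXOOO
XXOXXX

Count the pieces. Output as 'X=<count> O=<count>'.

X=10 O=10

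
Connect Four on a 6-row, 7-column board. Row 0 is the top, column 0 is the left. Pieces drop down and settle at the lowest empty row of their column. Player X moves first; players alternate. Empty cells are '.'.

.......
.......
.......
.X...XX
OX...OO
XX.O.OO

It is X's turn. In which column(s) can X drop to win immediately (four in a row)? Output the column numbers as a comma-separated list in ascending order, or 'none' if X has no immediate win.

col 0: drop X → no win
col 1: drop X → WIN!
col 2: drop X → no win
col 3: drop X → no win
col 4: drop X → no win
col 5: drop X → no win
col 6: drop X → no win

Answer: 1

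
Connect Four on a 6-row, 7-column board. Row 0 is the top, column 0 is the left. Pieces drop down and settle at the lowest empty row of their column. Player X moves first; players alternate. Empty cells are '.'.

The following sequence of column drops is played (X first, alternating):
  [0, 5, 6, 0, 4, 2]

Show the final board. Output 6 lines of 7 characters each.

Answer: .......
.......
.......
.......
O......
X.O.XOX

Derivation:
Move 1: X drops in col 0, lands at row 5
Move 2: O drops in col 5, lands at row 5
Move 3: X drops in col 6, lands at row 5
Move 4: O drops in col 0, lands at row 4
Move 5: X drops in col 4, lands at row 5
Move 6: O drops in col 2, lands at row 5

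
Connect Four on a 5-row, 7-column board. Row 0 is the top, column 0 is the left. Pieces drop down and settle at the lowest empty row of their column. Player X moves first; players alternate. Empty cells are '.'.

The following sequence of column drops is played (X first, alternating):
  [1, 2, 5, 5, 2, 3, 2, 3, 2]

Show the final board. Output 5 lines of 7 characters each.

Answer: .......
..X....
..X....
..XO.O.
.XOO.X.

Derivation:
Move 1: X drops in col 1, lands at row 4
Move 2: O drops in col 2, lands at row 4
Move 3: X drops in col 5, lands at row 4
Move 4: O drops in col 5, lands at row 3
Move 5: X drops in col 2, lands at row 3
Move 6: O drops in col 3, lands at row 4
Move 7: X drops in col 2, lands at row 2
Move 8: O drops in col 3, lands at row 3
Move 9: X drops in col 2, lands at row 1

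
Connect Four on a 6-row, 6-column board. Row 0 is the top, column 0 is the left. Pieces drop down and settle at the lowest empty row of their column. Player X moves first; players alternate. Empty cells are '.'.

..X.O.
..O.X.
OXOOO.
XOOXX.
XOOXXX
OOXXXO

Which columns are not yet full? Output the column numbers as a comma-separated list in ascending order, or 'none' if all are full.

col 0: top cell = '.' → open
col 1: top cell = '.' → open
col 2: top cell = 'X' → FULL
col 3: top cell = '.' → open
col 4: top cell = 'O' → FULL
col 5: top cell = '.' → open

Answer: 0,1,3,5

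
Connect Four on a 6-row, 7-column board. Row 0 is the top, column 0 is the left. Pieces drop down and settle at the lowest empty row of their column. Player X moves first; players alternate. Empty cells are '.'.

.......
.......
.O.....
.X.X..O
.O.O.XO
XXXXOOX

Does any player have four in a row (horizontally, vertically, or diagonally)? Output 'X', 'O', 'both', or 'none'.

X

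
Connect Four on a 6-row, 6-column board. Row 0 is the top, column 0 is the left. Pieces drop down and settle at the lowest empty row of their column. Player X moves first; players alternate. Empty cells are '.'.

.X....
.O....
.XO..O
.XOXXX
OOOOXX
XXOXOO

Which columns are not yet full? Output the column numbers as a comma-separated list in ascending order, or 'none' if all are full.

Answer: 0,2,3,4,5

Derivation:
col 0: top cell = '.' → open
col 1: top cell = 'X' → FULL
col 2: top cell = '.' → open
col 3: top cell = '.' → open
col 4: top cell = '.' → open
col 5: top cell = '.' → open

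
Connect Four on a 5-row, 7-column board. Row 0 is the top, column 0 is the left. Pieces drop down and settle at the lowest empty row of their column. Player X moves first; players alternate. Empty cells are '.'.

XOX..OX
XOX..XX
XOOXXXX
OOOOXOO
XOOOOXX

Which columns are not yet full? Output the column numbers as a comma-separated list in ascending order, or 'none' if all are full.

col 0: top cell = 'X' → FULL
col 1: top cell = 'O' → FULL
col 2: top cell = 'X' → FULL
col 3: top cell = '.' → open
col 4: top cell = '.' → open
col 5: top cell = 'O' → FULL
col 6: top cell = 'X' → FULL

Answer: 3,4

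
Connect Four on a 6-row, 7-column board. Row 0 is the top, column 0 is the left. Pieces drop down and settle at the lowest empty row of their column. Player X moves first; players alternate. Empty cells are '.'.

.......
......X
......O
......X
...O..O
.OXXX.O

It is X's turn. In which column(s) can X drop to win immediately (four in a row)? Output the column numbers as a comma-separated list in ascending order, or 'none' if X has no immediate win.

col 0: drop X → no win
col 1: drop X → no win
col 2: drop X → no win
col 3: drop X → no win
col 4: drop X → no win
col 5: drop X → WIN!
col 6: drop X → no win

Answer: 5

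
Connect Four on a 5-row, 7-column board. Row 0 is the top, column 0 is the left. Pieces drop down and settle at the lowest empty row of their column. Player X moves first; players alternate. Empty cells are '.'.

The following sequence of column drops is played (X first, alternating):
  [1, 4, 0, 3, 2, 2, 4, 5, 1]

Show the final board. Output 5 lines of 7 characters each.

Move 1: X drops in col 1, lands at row 4
Move 2: O drops in col 4, lands at row 4
Move 3: X drops in col 0, lands at row 4
Move 4: O drops in col 3, lands at row 4
Move 5: X drops in col 2, lands at row 4
Move 6: O drops in col 2, lands at row 3
Move 7: X drops in col 4, lands at row 3
Move 8: O drops in col 5, lands at row 4
Move 9: X drops in col 1, lands at row 3

Answer: .......
.......
.......
.XO.X..
XXXOOO.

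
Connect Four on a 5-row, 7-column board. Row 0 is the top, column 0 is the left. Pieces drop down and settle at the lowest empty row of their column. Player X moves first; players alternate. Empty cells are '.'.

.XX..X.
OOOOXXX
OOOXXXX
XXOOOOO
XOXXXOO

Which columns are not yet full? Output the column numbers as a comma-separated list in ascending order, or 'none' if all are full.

col 0: top cell = '.' → open
col 1: top cell = 'X' → FULL
col 2: top cell = 'X' → FULL
col 3: top cell = '.' → open
col 4: top cell = '.' → open
col 5: top cell = 'X' → FULL
col 6: top cell = '.' → open

Answer: 0,3,4,6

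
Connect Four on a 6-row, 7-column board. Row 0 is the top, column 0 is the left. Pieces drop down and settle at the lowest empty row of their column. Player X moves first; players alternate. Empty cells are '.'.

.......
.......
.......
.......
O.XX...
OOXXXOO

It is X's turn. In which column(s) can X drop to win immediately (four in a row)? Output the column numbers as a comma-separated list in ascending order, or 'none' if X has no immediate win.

Answer: none

Derivation:
col 0: drop X → no win
col 1: drop X → no win
col 2: drop X → no win
col 3: drop X → no win
col 4: drop X → no win
col 5: drop X → no win
col 6: drop X → no win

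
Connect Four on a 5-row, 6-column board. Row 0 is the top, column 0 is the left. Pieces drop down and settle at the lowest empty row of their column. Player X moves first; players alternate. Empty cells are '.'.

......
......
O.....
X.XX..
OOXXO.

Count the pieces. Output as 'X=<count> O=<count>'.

X=5 O=4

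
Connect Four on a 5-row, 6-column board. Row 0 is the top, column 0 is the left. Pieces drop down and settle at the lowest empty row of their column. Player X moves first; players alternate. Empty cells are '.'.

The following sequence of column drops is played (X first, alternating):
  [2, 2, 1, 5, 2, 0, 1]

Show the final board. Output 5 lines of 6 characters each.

Answer: ......
......
..X...
.XO...
OXX..O

Derivation:
Move 1: X drops in col 2, lands at row 4
Move 2: O drops in col 2, lands at row 3
Move 3: X drops in col 1, lands at row 4
Move 4: O drops in col 5, lands at row 4
Move 5: X drops in col 2, lands at row 2
Move 6: O drops in col 0, lands at row 4
Move 7: X drops in col 1, lands at row 3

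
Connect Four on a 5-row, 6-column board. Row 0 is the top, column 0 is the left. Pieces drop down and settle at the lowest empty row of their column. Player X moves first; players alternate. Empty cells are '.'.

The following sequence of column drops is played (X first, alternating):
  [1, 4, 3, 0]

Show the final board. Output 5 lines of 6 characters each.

Move 1: X drops in col 1, lands at row 4
Move 2: O drops in col 4, lands at row 4
Move 3: X drops in col 3, lands at row 4
Move 4: O drops in col 0, lands at row 4

Answer: ......
......
......
......
OX.XO.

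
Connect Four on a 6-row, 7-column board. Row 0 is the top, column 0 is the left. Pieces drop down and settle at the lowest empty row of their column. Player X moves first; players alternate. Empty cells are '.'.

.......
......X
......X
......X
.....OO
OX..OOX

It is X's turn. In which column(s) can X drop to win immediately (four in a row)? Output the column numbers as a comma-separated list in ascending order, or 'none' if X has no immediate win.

col 0: drop X → no win
col 1: drop X → no win
col 2: drop X → no win
col 3: drop X → no win
col 4: drop X → no win
col 5: drop X → no win
col 6: drop X → WIN!

Answer: 6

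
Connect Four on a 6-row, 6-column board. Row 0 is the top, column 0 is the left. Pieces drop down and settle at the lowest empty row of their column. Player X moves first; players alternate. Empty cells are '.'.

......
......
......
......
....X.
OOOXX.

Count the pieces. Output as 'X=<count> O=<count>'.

X=3 O=3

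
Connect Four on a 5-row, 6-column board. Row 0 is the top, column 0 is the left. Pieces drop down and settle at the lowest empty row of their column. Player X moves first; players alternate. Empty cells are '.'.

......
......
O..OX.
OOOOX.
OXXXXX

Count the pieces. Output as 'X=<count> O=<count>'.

X=7 O=7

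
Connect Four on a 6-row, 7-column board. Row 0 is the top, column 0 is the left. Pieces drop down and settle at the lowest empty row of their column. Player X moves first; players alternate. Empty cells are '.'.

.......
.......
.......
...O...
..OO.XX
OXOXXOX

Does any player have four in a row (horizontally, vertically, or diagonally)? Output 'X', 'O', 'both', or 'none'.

none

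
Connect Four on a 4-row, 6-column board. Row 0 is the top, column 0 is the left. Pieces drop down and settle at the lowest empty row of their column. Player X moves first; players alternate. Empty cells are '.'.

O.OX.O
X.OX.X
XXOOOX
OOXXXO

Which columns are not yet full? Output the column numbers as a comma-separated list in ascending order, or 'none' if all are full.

Answer: 1,4

Derivation:
col 0: top cell = 'O' → FULL
col 1: top cell = '.' → open
col 2: top cell = 'O' → FULL
col 3: top cell = 'X' → FULL
col 4: top cell = '.' → open
col 5: top cell = 'O' → FULL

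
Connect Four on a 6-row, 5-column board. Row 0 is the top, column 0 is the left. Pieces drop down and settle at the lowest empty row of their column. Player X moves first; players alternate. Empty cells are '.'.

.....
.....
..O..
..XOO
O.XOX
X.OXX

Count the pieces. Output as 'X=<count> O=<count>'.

X=6 O=6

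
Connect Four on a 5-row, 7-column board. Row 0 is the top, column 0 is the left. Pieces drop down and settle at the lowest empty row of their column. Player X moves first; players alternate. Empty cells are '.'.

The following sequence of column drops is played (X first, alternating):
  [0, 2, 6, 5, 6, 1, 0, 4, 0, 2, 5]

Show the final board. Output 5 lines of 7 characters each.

Move 1: X drops in col 0, lands at row 4
Move 2: O drops in col 2, lands at row 4
Move 3: X drops in col 6, lands at row 4
Move 4: O drops in col 5, lands at row 4
Move 5: X drops in col 6, lands at row 3
Move 6: O drops in col 1, lands at row 4
Move 7: X drops in col 0, lands at row 3
Move 8: O drops in col 4, lands at row 4
Move 9: X drops in col 0, lands at row 2
Move 10: O drops in col 2, lands at row 3
Move 11: X drops in col 5, lands at row 3

Answer: .......
.......
X......
X.O..XX
XOO.OOX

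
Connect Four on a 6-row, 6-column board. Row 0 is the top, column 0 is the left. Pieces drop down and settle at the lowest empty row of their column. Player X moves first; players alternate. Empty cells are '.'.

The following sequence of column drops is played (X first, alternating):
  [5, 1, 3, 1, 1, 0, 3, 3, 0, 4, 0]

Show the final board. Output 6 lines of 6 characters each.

Answer: ......
......
......
XX.O..
XO.X..
OO.XOX

Derivation:
Move 1: X drops in col 5, lands at row 5
Move 2: O drops in col 1, lands at row 5
Move 3: X drops in col 3, lands at row 5
Move 4: O drops in col 1, lands at row 4
Move 5: X drops in col 1, lands at row 3
Move 6: O drops in col 0, lands at row 5
Move 7: X drops in col 3, lands at row 4
Move 8: O drops in col 3, lands at row 3
Move 9: X drops in col 0, lands at row 4
Move 10: O drops in col 4, lands at row 5
Move 11: X drops in col 0, lands at row 3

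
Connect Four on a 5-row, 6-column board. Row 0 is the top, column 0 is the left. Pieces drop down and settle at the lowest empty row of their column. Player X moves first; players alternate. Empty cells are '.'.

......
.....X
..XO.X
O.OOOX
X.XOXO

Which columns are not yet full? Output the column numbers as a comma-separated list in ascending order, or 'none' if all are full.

col 0: top cell = '.' → open
col 1: top cell = '.' → open
col 2: top cell = '.' → open
col 3: top cell = '.' → open
col 4: top cell = '.' → open
col 5: top cell = '.' → open

Answer: 0,1,2,3,4,5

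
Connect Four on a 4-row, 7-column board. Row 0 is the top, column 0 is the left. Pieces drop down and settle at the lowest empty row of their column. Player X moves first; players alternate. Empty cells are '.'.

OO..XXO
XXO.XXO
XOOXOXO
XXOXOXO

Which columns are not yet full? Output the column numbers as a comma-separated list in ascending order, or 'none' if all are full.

Answer: 2,3

Derivation:
col 0: top cell = 'O' → FULL
col 1: top cell = 'O' → FULL
col 2: top cell = '.' → open
col 3: top cell = '.' → open
col 4: top cell = 'X' → FULL
col 5: top cell = 'X' → FULL
col 6: top cell = 'O' → FULL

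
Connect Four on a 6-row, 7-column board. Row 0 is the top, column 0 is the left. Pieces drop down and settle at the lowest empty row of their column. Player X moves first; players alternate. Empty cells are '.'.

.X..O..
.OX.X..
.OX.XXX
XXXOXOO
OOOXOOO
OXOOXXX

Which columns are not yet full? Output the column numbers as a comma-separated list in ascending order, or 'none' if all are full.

col 0: top cell = '.' → open
col 1: top cell = 'X' → FULL
col 2: top cell = '.' → open
col 3: top cell = '.' → open
col 4: top cell = 'O' → FULL
col 5: top cell = '.' → open
col 6: top cell = '.' → open

Answer: 0,2,3,5,6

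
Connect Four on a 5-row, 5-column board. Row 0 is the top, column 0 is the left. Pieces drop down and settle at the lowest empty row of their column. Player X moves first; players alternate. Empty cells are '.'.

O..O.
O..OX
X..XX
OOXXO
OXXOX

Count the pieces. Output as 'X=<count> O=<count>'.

X=9 O=9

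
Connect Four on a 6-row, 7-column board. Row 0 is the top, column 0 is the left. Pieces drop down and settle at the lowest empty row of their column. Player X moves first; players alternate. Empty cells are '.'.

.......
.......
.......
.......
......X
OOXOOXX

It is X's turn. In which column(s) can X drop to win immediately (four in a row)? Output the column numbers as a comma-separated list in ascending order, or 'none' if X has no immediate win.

col 0: drop X → no win
col 1: drop X → no win
col 2: drop X → no win
col 3: drop X → no win
col 4: drop X → no win
col 5: drop X → no win
col 6: drop X → no win

Answer: none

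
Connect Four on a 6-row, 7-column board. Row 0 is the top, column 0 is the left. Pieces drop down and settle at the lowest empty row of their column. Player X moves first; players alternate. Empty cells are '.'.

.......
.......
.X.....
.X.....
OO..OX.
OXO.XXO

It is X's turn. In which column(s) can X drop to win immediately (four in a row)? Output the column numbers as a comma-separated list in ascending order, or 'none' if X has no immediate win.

Answer: none

Derivation:
col 0: drop X → no win
col 1: drop X → no win
col 2: drop X → no win
col 3: drop X → no win
col 4: drop X → no win
col 5: drop X → no win
col 6: drop X → no win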